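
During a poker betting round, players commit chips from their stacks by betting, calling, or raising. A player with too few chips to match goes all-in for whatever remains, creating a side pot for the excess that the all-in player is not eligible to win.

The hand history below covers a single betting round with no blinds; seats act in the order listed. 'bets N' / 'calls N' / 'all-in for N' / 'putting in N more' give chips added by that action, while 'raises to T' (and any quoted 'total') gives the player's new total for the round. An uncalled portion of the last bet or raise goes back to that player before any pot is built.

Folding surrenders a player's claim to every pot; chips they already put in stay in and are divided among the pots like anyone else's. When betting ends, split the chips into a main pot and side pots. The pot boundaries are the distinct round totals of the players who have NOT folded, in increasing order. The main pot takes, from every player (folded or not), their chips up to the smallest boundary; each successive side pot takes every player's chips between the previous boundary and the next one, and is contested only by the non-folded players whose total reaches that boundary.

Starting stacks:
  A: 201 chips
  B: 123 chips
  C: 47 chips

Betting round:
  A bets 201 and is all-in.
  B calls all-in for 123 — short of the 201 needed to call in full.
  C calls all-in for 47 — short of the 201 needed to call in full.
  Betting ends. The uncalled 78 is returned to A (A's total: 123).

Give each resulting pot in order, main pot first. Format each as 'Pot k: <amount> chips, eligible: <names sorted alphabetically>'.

Contributions (after 78 returned to A): A=123, B=123, C=47
Pot levels (distinct totals of non-folded players): 47, 123
Layer 1-47: 47 each from A, B, C = 47*3 = 141 chips; eligible A, B, C
Layer 48-123: 76 each from A, B = 76*2 = 152 chips; eligible A, B

Pot 1: 141 chips, eligible: A, B, C
Pot 2: 152 chips, eligible: A, B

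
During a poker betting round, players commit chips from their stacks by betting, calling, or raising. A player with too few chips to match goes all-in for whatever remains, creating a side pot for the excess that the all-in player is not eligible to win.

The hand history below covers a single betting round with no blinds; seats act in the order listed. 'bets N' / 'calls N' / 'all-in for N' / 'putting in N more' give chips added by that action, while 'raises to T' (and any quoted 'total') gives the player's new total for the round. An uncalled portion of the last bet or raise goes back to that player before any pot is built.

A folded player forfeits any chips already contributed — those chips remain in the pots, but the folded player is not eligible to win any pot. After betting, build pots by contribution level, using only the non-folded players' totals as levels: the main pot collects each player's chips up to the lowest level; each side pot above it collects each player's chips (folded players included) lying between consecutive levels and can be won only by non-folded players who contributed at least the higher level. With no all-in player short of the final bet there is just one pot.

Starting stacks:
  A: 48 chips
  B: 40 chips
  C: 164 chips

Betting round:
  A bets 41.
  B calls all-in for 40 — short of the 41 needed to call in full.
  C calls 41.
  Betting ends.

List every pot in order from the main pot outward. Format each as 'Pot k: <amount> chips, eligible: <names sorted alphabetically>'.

Contributions: A=41, B=40, C=41
Pot levels (distinct totals of non-folded players): 40, 41
Layer 1-40: 40 each from A, B, C = 40*3 = 120 chips; eligible A, B, C
Layer 41-41: 1 each from A, C = 1*2 = 2 chips; eligible A, C

Pot 1: 120 chips, eligible: A, B, C
Pot 2: 2 chips, eligible: A, C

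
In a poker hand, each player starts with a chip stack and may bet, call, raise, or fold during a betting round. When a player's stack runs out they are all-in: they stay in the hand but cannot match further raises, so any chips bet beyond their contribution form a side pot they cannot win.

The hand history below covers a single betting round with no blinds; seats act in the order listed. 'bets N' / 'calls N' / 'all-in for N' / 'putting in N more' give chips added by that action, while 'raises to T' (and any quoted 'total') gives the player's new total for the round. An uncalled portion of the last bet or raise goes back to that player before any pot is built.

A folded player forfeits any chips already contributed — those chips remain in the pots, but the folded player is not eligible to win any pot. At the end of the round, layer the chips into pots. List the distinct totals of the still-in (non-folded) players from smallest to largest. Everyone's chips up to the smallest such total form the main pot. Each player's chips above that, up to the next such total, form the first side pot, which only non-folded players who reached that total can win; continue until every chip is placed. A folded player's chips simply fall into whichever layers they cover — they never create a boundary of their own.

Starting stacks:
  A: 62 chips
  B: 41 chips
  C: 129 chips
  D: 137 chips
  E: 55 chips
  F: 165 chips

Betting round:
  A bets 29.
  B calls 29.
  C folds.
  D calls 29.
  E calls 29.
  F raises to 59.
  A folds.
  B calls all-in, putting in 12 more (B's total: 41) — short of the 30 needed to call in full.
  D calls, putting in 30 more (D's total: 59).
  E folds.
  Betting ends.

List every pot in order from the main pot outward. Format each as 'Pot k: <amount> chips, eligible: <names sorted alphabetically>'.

Contributions: A=29, B=41, D=59, E=29, F=59
Folded: A, C, E
Pot levels (distinct totals of non-folded players): 41, 59
Layer 1-41: A 29 + B 41 + D 41 + E 29 + F 41 = 181 chips; eligible B, D, F
Layer 42-59: 18 each from D, F = 18*2 = 36 chips; eligible D, F

Pot 1: 181 chips, eligible: B, D, F
Pot 2: 36 chips, eligible: D, F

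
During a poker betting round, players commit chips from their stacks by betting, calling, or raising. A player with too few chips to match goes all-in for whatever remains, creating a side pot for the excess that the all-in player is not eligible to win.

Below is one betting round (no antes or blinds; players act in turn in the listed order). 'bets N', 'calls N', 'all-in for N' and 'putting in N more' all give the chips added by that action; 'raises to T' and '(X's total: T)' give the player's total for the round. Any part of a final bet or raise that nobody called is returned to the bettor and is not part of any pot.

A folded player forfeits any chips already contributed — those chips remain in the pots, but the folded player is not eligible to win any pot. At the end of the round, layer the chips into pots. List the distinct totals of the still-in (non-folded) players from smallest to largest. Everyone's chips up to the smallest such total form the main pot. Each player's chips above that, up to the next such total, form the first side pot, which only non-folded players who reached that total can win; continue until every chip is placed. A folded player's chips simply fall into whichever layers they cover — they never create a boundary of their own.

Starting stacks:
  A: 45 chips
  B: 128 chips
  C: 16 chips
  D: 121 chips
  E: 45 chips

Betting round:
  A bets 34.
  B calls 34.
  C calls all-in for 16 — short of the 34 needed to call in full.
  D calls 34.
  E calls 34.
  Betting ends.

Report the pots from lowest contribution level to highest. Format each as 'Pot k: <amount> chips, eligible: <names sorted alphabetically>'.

Pot 1: 80 chips, eligible: A, B, C, D, E
Pot 2: 72 chips, eligible: A, B, D, E

Derivation:
Contributions: A=34, B=34, C=16, D=34, E=34
Pot levels (distinct totals of non-folded players): 16, 34
Layer 1-16: 16 each from A, B, C, D, E = 16*5 = 80 chips; eligible A, B, C, D, E
Layer 17-34: 18 each from A, B, D, E = 18*4 = 72 chips; eligible A, B, D, E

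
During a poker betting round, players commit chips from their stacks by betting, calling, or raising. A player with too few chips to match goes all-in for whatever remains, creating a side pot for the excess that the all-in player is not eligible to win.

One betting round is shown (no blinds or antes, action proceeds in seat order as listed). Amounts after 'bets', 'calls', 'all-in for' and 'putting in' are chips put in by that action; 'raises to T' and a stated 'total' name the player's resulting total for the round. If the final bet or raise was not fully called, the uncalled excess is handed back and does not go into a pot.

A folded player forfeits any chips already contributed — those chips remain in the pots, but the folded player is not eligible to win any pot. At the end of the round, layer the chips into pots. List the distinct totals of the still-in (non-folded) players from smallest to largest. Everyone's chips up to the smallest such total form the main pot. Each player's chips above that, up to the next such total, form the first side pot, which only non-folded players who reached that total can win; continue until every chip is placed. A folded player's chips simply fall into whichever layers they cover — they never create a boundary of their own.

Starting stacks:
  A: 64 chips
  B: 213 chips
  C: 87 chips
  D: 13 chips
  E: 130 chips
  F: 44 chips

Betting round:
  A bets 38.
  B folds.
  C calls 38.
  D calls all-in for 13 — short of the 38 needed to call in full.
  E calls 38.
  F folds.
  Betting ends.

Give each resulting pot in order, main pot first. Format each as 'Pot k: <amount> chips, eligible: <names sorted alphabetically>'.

Pot 1: 52 chips, eligible: A, C, D, E
Pot 2: 75 chips, eligible: A, C, E

Derivation:
Contributions: A=38, C=38, D=13, E=38
Folded: B, F
Pot levels (distinct totals of non-folded players): 13, 38
Layer 1-13: 13 each from A, C, D, E = 13*4 = 52 chips; eligible A, C, D, E
Layer 14-38: 25 each from A, C, E = 25*3 = 75 chips; eligible A, C, E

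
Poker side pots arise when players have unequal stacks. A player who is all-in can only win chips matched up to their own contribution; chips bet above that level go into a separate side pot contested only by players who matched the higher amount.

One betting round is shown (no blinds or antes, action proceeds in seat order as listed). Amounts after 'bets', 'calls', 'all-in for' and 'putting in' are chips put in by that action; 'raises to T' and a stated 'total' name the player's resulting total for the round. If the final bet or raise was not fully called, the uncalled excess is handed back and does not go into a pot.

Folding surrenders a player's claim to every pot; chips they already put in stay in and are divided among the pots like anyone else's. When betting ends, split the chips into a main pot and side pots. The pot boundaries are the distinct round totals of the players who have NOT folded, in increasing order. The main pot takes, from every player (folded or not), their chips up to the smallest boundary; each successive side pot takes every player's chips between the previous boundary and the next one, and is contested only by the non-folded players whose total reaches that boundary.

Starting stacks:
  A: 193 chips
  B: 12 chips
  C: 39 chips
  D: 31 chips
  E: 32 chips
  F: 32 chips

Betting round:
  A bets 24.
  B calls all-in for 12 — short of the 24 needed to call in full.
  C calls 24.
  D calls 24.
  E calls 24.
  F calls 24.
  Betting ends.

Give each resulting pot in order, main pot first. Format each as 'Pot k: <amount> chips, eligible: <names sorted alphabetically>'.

Contributions: A=24, B=12, C=24, D=24, E=24, F=24
Pot levels (distinct totals of non-folded players): 12, 24
Layer 1-12: 12 each from A, B, C, D, E, F = 12*6 = 72 chips; eligible A, B, C, D, E, F
Layer 13-24: 12 each from A, C, D, E, F = 12*5 = 60 chips; eligible A, C, D, E, F

Pot 1: 72 chips, eligible: A, B, C, D, E, F
Pot 2: 60 chips, eligible: A, C, D, E, F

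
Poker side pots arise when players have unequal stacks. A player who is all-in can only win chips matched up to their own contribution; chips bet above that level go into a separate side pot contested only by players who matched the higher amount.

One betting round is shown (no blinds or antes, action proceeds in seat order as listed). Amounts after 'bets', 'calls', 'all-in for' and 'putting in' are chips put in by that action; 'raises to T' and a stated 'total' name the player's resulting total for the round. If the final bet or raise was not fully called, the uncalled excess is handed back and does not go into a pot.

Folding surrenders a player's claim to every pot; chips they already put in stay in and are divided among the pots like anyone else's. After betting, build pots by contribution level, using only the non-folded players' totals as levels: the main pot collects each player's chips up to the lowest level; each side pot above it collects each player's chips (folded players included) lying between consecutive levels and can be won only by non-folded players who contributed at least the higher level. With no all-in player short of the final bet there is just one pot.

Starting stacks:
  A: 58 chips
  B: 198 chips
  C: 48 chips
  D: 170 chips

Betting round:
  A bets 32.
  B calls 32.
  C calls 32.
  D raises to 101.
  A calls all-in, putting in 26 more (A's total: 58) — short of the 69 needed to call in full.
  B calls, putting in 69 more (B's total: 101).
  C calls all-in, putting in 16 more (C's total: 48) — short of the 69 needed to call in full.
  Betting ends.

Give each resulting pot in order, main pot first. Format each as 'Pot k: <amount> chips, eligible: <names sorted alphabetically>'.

Pot 1: 192 chips, eligible: A, B, C, D
Pot 2: 30 chips, eligible: A, B, D
Pot 3: 86 chips, eligible: B, D

Derivation:
Contributions: A=58, B=101, C=48, D=101
Pot levels (distinct totals of non-folded players): 48, 58, 101
Layer 1-48: 48 each from A, B, C, D = 48*4 = 192 chips; eligible A, B, C, D
Layer 49-58: 10 each from A, B, D = 10*3 = 30 chips; eligible A, B, D
Layer 59-101: 43 each from B, D = 43*2 = 86 chips; eligible B, D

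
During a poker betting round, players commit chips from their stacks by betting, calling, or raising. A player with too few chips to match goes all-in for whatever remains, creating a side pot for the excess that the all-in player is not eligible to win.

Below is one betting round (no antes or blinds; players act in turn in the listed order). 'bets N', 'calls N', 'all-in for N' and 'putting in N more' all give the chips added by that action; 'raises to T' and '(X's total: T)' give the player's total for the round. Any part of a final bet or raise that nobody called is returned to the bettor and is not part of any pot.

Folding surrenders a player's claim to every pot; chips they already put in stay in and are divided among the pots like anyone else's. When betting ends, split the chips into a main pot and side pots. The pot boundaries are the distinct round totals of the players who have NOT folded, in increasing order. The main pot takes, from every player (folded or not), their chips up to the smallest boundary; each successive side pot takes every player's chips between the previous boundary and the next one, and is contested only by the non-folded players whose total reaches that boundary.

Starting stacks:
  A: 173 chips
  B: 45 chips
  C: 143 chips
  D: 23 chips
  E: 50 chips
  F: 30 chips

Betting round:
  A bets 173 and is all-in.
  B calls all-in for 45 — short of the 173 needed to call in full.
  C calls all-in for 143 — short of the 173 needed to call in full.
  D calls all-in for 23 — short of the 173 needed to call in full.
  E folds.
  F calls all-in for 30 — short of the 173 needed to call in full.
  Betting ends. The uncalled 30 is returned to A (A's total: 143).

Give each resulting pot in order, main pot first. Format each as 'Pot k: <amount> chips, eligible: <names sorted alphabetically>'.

Pot 1: 115 chips, eligible: A, B, C, D, F
Pot 2: 28 chips, eligible: A, B, C, F
Pot 3: 45 chips, eligible: A, B, C
Pot 4: 196 chips, eligible: A, C

Derivation:
Contributions (after 30 returned to A): A=143, B=45, C=143, D=23, F=30
Folded: E
Pot levels (distinct totals of non-folded players): 23, 30, 45, 143
Layer 1-23: 23 each from A, B, C, D, F = 23*5 = 115 chips; eligible A, B, C, D, F
Layer 24-30: 7 each from A, B, C, F = 7*4 = 28 chips; eligible A, B, C, F
Layer 31-45: 15 each from A, B, C = 15*3 = 45 chips; eligible A, B, C
Layer 46-143: 98 each from A, C = 98*2 = 196 chips; eligible A, C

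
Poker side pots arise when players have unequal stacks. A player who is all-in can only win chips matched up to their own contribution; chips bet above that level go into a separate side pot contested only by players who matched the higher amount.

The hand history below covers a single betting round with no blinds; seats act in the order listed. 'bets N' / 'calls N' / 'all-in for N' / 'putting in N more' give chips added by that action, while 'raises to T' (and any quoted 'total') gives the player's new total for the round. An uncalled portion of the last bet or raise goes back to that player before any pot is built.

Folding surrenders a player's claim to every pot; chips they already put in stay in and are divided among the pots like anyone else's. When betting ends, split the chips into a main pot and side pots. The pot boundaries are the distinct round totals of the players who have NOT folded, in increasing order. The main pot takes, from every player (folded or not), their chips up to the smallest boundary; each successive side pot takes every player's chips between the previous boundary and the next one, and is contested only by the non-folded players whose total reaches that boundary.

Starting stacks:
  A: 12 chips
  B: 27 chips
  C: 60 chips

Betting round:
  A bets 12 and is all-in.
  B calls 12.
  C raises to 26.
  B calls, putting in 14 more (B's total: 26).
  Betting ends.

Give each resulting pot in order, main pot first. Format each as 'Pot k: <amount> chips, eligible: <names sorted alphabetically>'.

Pot 1: 36 chips, eligible: A, B, C
Pot 2: 28 chips, eligible: B, C

Derivation:
Contributions: A=12, B=26, C=26
Pot levels (distinct totals of non-folded players): 12, 26
Layer 1-12: 12 each from A, B, C = 12*3 = 36 chips; eligible A, B, C
Layer 13-26: 14 each from B, C = 14*2 = 28 chips; eligible B, C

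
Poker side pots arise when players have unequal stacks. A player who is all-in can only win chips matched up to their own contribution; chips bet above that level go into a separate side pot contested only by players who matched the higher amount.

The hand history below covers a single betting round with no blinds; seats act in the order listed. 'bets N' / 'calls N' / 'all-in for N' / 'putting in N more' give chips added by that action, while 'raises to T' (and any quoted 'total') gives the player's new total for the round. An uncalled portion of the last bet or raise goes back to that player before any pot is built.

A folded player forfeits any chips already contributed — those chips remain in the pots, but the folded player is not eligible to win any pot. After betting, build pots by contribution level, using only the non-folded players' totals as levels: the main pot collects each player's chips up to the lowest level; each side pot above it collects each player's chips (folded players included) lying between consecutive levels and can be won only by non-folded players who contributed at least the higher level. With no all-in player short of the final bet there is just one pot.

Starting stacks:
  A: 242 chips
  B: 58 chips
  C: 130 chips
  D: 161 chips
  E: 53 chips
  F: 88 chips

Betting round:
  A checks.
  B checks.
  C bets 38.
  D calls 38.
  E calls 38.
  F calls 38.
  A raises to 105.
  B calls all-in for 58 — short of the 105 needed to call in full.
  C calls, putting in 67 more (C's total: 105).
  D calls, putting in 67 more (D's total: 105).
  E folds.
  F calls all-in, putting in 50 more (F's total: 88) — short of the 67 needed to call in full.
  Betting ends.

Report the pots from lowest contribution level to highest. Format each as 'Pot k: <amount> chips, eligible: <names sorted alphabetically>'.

Pot 1: 328 chips, eligible: A, B, C, D, F
Pot 2: 120 chips, eligible: A, C, D, F
Pot 3: 51 chips, eligible: A, C, D

Derivation:
Contributions: A=105, B=58, C=105, D=105, E=38, F=88
Folded: E
Pot levels (distinct totals of non-folded players): 58, 88, 105
Layer 1-58: A 58 + B 58 + C 58 + D 58 + E 38 + F 58 = 328 chips; eligible A, B, C, D, F
Layer 59-88: 30 each from A, C, D, F = 30*4 = 120 chips; eligible A, C, D, F
Layer 89-105: 17 each from A, C, D = 17*3 = 51 chips; eligible A, C, D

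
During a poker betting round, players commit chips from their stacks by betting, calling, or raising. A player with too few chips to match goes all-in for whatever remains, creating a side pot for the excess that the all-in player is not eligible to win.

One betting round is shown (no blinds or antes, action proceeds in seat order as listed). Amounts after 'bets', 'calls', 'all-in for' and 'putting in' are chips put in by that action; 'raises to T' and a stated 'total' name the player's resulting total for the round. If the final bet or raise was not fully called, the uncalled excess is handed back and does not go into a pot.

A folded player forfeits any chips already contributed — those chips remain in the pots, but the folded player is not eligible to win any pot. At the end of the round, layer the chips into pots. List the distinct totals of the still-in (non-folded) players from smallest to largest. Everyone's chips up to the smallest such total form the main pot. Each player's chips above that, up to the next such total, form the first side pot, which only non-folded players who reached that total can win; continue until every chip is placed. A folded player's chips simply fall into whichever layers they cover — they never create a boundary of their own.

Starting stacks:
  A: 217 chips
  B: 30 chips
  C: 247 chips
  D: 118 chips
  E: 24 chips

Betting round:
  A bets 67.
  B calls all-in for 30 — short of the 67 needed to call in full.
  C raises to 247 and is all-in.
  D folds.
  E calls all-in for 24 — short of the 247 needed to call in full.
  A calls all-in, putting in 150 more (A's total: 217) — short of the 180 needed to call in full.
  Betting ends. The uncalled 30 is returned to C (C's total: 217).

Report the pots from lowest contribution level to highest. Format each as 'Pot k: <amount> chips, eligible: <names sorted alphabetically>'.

Contributions (after 30 returned to C): A=217, B=30, C=217, E=24
Folded: D
Pot levels (distinct totals of non-folded players): 24, 30, 217
Layer 1-24: 24 each from A, B, C, E = 24*4 = 96 chips; eligible A, B, C, E
Layer 25-30: 6 each from A, B, C = 6*3 = 18 chips; eligible A, B, C
Layer 31-217: 187 each from A, C = 187*2 = 374 chips; eligible A, C

Pot 1: 96 chips, eligible: A, B, C, E
Pot 2: 18 chips, eligible: A, B, C
Pot 3: 374 chips, eligible: A, C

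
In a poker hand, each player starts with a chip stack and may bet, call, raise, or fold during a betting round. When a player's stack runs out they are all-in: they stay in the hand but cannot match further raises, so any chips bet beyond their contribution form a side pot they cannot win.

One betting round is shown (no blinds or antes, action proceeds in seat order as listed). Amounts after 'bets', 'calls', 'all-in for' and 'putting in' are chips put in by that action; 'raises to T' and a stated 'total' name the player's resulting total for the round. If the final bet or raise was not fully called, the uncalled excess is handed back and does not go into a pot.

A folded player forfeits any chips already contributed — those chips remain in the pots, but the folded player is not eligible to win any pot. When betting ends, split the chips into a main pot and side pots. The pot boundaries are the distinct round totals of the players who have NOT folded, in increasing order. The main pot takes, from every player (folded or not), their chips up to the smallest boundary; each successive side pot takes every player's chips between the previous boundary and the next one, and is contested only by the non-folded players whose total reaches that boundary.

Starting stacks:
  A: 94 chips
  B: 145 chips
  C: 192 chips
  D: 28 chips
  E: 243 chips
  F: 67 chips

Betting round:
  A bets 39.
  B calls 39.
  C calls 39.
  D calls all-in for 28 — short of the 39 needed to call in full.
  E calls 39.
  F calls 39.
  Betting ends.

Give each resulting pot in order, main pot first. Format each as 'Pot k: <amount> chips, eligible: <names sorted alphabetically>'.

Pot 1: 168 chips, eligible: A, B, C, D, E, F
Pot 2: 55 chips, eligible: A, B, C, E, F

Derivation:
Contributions: A=39, B=39, C=39, D=28, E=39, F=39
Pot levels (distinct totals of non-folded players): 28, 39
Layer 1-28: 28 each from A, B, C, D, E, F = 28*6 = 168 chips; eligible A, B, C, D, E, F
Layer 29-39: 11 each from A, B, C, E, F = 11*5 = 55 chips; eligible A, B, C, E, F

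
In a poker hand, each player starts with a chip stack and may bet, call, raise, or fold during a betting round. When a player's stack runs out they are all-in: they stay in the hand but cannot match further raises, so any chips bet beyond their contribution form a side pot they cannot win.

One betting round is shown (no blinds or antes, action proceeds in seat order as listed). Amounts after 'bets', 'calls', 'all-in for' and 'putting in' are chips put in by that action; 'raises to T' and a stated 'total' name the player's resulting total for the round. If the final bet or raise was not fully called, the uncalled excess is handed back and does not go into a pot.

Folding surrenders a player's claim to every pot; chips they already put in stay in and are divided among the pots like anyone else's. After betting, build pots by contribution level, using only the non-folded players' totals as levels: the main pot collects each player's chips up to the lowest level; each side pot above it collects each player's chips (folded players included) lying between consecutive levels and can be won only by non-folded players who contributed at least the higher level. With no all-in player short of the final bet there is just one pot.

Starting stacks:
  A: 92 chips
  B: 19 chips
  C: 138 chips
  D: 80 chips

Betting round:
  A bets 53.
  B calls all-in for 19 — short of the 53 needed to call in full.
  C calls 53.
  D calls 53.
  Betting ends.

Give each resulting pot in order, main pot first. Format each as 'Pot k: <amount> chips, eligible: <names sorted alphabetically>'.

Contributions: A=53, B=19, C=53, D=53
Pot levels (distinct totals of non-folded players): 19, 53
Layer 1-19: 19 each from A, B, C, D = 19*4 = 76 chips; eligible A, B, C, D
Layer 20-53: 34 each from A, C, D = 34*3 = 102 chips; eligible A, C, D

Pot 1: 76 chips, eligible: A, B, C, D
Pot 2: 102 chips, eligible: A, C, D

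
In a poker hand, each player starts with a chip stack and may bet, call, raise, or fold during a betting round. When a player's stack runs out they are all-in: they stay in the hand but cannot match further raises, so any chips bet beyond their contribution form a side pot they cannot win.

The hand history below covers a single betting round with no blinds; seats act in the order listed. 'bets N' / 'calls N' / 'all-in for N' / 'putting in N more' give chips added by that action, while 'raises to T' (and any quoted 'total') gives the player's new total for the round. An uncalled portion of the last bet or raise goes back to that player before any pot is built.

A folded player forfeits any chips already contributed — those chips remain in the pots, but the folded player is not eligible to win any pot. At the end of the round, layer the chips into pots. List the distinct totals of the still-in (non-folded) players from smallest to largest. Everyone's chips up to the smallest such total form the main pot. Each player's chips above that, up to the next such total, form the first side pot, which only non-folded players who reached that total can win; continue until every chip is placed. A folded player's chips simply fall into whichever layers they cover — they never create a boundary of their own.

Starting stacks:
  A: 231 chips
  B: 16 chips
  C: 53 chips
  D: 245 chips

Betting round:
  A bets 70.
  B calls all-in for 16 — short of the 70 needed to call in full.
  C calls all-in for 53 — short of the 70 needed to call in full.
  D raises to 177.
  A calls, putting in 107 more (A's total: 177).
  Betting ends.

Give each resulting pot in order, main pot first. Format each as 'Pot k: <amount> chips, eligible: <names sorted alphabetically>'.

Contributions: A=177, B=16, C=53, D=177
Pot levels (distinct totals of non-folded players): 16, 53, 177
Layer 1-16: 16 each from A, B, C, D = 16*4 = 64 chips; eligible A, B, C, D
Layer 17-53: 37 each from A, C, D = 37*3 = 111 chips; eligible A, C, D
Layer 54-177: 124 each from A, D = 124*2 = 248 chips; eligible A, D

Pot 1: 64 chips, eligible: A, B, C, D
Pot 2: 111 chips, eligible: A, C, D
Pot 3: 248 chips, eligible: A, D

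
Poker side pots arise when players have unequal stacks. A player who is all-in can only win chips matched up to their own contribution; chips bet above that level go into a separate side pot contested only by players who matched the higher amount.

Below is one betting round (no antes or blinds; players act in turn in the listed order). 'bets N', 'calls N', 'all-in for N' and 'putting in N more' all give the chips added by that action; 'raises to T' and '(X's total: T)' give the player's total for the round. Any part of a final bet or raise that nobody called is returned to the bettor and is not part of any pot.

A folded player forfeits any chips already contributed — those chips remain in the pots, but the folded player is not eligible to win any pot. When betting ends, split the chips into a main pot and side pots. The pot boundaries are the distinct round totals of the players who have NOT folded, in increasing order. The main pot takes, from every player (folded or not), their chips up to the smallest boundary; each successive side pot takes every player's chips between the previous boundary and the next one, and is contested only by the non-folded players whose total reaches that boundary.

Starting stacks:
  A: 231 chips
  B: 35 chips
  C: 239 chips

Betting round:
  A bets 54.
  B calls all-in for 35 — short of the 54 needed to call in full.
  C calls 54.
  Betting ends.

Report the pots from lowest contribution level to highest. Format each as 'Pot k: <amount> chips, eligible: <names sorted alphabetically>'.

Contributions: A=54, B=35, C=54
Pot levels (distinct totals of non-folded players): 35, 54
Layer 1-35: 35 each from A, B, C = 35*3 = 105 chips; eligible A, B, C
Layer 36-54: 19 each from A, C = 19*2 = 38 chips; eligible A, C

Pot 1: 105 chips, eligible: A, B, C
Pot 2: 38 chips, eligible: A, C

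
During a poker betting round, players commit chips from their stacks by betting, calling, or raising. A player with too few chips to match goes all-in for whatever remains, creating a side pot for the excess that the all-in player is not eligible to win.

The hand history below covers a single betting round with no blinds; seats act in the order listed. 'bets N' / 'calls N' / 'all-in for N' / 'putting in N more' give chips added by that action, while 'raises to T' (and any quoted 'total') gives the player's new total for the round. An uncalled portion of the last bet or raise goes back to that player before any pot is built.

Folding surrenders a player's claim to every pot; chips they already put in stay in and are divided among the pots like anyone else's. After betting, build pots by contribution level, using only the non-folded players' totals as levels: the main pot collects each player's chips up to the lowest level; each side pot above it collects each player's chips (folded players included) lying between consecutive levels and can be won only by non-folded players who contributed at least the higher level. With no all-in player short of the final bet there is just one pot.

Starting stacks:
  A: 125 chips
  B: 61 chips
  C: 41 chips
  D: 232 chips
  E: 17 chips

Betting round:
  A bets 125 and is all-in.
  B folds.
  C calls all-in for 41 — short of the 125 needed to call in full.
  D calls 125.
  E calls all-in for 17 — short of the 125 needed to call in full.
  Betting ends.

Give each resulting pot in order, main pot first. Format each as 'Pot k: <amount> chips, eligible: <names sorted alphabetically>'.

Pot 1: 68 chips, eligible: A, C, D, E
Pot 2: 72 chips, eligible: A, C, D
Pot 3: 168 chips, eligible: A, D

Derivation:
Contributions: A=125, C=41, D=125, E=17
Folded: B
Pot levels (distinct totals of non-folded players): 17, 41, 125
Layer 1-17: 17 each from A, C, D, E = 17*4 = 68 chips; eligible A, C, D, E
Layer 18-41: 24 each from A, C, D = 24*3 = 72 chips; eligible A, C, D
Layer 42-125: 84 each from A, D = 84*2 = 168 chips; eligible A, D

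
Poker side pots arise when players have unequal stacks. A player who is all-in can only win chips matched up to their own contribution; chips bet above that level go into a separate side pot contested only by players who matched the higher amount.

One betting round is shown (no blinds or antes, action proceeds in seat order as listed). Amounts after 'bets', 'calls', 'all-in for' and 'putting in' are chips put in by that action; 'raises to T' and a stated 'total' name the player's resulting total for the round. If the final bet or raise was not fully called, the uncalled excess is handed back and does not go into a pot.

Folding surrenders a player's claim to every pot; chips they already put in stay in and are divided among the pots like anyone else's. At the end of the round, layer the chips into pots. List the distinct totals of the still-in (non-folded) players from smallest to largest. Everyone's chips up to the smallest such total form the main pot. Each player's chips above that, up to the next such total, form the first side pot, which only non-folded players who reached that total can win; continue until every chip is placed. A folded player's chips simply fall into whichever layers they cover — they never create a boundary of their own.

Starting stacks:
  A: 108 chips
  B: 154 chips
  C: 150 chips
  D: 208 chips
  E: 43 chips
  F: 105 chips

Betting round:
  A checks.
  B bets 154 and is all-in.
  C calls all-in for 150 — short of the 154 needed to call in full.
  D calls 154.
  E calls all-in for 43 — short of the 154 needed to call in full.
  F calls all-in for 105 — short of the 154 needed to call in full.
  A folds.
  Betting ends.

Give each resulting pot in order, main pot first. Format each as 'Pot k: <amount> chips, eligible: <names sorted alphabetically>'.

Contributions: B=154, C=150, D=154, E=43, F=105
Folded: A
Pot levels (distinct totals of non-folded players): 43, 105, 150, 154
Layer 1-43: 43 each from B, C, D, E, F = 43*5 = 215 chips; eligible B, C, D, E, F
Layer 44-105: 62 each from B, C, D, F = 62*4 = 248 chips; eligible B, C, D, F
Layer 106-150: 45 each from B, C, D = 45*3 = 135 chips; eligible B, C, D
Layer 151-154: 4 each from B, D = 4*2 = 8 chips; eligible B, D

Pot 1: 215 chips, eligible: B, C, D, E, F
Pot 2: 248 chips, eligible: B, C, D, F
Pot 3: 135 chips, eligible: B, C, D
Pot 4: 8 chips, eligible: B, D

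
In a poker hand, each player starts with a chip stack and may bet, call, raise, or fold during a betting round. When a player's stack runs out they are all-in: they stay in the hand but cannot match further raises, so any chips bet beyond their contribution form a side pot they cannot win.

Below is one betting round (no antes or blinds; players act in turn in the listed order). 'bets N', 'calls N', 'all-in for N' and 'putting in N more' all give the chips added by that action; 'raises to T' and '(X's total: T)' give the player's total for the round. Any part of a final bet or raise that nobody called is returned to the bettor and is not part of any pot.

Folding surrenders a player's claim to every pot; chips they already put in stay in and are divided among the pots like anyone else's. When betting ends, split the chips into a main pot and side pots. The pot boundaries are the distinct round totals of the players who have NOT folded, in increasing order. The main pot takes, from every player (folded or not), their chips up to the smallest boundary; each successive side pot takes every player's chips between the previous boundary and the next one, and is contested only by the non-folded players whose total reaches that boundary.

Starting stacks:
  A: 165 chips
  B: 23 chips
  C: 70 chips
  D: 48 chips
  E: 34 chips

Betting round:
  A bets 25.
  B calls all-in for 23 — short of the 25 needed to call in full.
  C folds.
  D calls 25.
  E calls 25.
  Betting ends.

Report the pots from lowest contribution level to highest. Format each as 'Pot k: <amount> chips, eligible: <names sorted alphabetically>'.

Contributions: A=25, B=23, D=25, E=25
Folded: C
Pot levels (distinct totals of non-folded players): 23, 25
Layer 1-23: 23 each from A, B, D, E = 23*4 = 92 chips; eligible A, B, D, E
Layer 24-25: 2 each from A, D, E = 2*3 = 6 chips; eligible A, D, E

Pot 1: 92 chips, eligible: A, B, D, E
Pot 2: 6 chips, eligible: A, D, E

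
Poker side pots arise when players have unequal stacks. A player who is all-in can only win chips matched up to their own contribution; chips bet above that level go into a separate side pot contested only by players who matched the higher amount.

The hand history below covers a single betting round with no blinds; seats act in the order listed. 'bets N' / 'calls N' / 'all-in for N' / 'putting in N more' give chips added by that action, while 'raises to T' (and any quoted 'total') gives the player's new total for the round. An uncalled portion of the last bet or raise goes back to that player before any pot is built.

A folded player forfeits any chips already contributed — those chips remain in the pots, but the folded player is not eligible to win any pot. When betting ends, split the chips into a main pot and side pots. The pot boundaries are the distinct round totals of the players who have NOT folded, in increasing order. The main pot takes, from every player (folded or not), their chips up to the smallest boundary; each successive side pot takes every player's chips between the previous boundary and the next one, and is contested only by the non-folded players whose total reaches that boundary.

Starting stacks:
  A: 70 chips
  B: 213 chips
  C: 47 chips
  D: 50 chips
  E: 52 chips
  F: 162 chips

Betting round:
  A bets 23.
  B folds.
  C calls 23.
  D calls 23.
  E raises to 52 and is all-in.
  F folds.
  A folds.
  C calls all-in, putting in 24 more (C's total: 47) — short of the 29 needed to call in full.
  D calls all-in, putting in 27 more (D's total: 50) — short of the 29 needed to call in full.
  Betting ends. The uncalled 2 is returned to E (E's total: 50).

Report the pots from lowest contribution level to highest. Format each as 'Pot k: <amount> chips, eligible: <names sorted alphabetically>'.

Contributions (after 2 returned to E): A=23, C=47, D=50, E=50
Folded: A, B, F
Pot levels (distinct totals of non-folded players): 47, 50
Layer 1-47: A 23 + C 47 + D 47 + E 47 = 164 chips; eligible C, D, E
Layer 48-50: 3 each from D, E = 3*2 = 6 chips; eligible D, E

Pot 1: 164 chips, eligible: C, D, E
Pot 2: 6 chips, eligible: D, E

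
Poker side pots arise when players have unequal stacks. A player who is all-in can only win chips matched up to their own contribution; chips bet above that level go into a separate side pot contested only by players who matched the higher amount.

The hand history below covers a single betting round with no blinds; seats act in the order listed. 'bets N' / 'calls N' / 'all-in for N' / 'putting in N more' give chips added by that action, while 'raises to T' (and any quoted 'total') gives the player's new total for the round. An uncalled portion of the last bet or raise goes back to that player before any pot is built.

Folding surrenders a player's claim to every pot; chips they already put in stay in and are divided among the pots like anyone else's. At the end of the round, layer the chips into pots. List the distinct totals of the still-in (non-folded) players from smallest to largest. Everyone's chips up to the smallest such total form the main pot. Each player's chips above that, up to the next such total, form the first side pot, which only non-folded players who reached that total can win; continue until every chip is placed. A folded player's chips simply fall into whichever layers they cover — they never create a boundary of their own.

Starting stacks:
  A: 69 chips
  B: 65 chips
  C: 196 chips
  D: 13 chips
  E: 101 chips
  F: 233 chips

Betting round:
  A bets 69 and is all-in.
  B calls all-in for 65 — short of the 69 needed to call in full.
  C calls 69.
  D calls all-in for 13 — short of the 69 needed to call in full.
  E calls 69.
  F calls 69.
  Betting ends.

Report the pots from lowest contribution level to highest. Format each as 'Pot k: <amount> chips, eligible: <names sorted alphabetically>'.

Contributions: A=69, B=65, C=69, D=13, E=69, F=69
Pot levels (distinct totals of non-folded players): 13, 65, 69
Layer 1-13: 13 each from A, B, C, D, E, F = 13*6 = 78 chips; eligible A, B, C, D, E, F
Layer 14-65: 52 each from A, B, C, E, F = 52*5 = 260 chips; eligible A, B, C, E, F
Layer 66-69: 4 each from A, C, E, F = 4*4 = 16 chips; eligible A, C, E, F

Pot 1: 78 chips, eligible: A, B, C, D, E, F
Pot 2: 260 chips, eligible: A, B, C, E, F
Pot 3: 16 chips, eligible: A, C, E, F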